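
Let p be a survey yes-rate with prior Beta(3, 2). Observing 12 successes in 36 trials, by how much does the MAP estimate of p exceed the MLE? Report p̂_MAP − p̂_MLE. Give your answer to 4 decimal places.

MAP − MLE = 0.0256

Posterior is Beta(15, 26); MAP = (15−1)/(41−2) = 14/39 ≈ 0.35897.
MLE ignores the prior: p̂_MLE = k/n = 12/36 ≈ 0.33333.
Difference = 14/39 − 12/36 = 1/39 ≈ 0.0256.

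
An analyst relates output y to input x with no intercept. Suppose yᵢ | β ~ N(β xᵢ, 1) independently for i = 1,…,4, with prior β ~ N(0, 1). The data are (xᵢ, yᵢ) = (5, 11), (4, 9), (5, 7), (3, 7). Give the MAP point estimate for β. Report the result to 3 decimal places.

log p(β | y) = −Σ(yᵢ − βxᵢ)²/(2·1) − β²/(2·1) + const.
Setting the derivative to zero: Σxᵢ(yᵢ − βxᵢ)/1 − β/1 = 0, so β = Σxᵢyᵢ / (Σxᵢ² + σ²/τ²).
Σxᵢyᵢ = 5·11 + 4·9 + 5·7 + 3·7 = 147; Σxᵢ² = 75; σ²/τ² = 1.
β̂_MAP = 147 / (75 + 1) = 147/76 ≈ 1.934.

β̂_MAP = 1.934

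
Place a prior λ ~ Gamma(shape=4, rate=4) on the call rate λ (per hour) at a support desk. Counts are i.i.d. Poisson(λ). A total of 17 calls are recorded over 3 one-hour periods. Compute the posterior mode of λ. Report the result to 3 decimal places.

λ̂_MAP = 2.857

Σxᵢ = 17, n = 3.
Posterior ∝ λ^3e^(−4λ) · λ^17e^(−3λ) = λ^20e^(−7λ), i.e. Gamma(shape=21, rate=7).
The mode of a Gamma(a, b) with a ≥ 1 (shape–rate) is (a−1)/b = 20/7 ≈ 2.857.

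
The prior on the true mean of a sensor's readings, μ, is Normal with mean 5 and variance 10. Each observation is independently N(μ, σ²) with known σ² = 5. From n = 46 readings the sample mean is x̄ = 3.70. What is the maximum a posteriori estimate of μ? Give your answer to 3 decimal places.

μ̂_MAP = 3.714

n = 46, x̄ = 3.70.
For a Normal prior and Normal likelihood with known variance, the posterior is Normal; its mode equals its mean, the precision-weighted average.
Prior precision 1/σ₀² = 1/10 = 0.1; data precision n/σ² = 46/5 = 9.2.
μ̂ = (0.1·5 + 9.2·3.7) / (0.1 + 9.2) = 34.54/9.3 = 1727/465 ≈ 3.714.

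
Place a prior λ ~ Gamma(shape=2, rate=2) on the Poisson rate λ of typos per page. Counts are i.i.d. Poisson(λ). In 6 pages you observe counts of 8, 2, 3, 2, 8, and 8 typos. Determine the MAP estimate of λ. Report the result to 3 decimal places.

Σxᵢ = 8+2+3+2+8+8 = 31, with n = 6.
Posterior ∝ λe^(−2λ) · λ^31e^(−6λ) = λ^32e^(−8λ), i.e. Gamma(shape=33, rate=8).
The mode of a Gamma(a, b) with a ≥ 1 (shape–rate) is (a−1)/b = 32/8 ≈ 4.000.

λ̂_MAP = 4.000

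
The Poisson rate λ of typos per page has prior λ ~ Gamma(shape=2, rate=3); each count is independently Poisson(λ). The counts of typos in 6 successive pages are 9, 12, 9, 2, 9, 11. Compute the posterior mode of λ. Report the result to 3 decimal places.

Σxᵢ = 9+12+9+2+9+11 = 52, with n = 6.
Posterior ∝ λe^(−3λ) · λ^52e^(−6λ) = λ^53e^(−9λ), i.e. Gamma(shape=54, rate=9).
The mode of a Gamma(a, b) with a ≥ 1 (shape–rate) is (a−1)/b = 53/9 ≈ 5.889.

λ̂_MAP = 5.889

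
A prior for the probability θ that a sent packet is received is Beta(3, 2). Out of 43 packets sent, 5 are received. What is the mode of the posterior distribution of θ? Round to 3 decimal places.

θ̂_MAP = 0.152

Prior: Beta(3, 2).
Data: 5 successes in 43 trials. The binomial likelihood contributes θ^5(1−θ)^38, so the posterior is Beta(3+5, 2+38) = Beta(8, 40).
For Beta(a, b) with a, b > 1 the mode is (a−1)/(a+b−2) = 7/46 ≈ 0.152.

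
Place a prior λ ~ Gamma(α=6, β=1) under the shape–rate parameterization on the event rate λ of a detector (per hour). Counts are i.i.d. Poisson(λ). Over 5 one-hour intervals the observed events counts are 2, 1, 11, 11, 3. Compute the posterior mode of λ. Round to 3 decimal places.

Σxᵢ = 2+1+11+11+3 = 28, with n = 5.
Posterior ∝ λ^5e^(−1λ) · λ^28e^(−5λ) = λ^33e^(−6λ), i.e. Gamma(shape=34, rate=6).
The mode of a Gamma(a, b) with a ≥ 1 (shape–rate) is (a−1)/b = 33/6 ≈ 5.500.

λ̂_MAP = 5.500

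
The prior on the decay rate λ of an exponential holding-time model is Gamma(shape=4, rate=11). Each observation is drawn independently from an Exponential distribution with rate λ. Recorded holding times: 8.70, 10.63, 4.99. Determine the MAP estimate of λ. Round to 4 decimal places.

The Exponential(rate=λ) likelihood is ∝ λ^n e^(−λΣtᵢ). Here n = 3 and Σtᵢ = 8.70 + 10.63 + 4.99 = 24.32.
Posterior ∝ λ^3e^(−11λ) · λ^3e^(−24.32λ) = λ^6e^(−35.32λ), i.e. Gamma(7, 35.32).
Mode = (a−1)/b = 6/35.32 ≈ 0.1699.

λ̂_MAP = 0.1699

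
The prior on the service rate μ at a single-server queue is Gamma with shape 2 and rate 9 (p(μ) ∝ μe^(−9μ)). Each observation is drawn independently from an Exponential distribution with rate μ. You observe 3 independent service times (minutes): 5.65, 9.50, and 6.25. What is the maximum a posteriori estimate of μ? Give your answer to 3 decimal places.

μ̂_MAP = 0.132

The Exponential(rate=μ) likelihood is ∝ μ^n e^(−μΣtᵢ). Here n = 3 and Σtᵢ = 5.65 + 9.50 + 6.25 = 21.40.
Posterior ∝ μe^(−9μ) · μ^3e^(−21.40μ) = μ^4e^(−30.40μ), i.e. Gamma(5, 30.40).
Mode = (a−1)/b = 4/30.40 ≈ 0.132.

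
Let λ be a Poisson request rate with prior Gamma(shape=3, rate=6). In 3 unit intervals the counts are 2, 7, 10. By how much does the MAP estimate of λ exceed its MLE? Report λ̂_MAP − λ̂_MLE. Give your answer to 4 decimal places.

Σxᵢ = 19. Posterior is Gamma(22, 9); MAP = (22−1)/9 = 21/9 ≈ 2.33333.
MLE = x̄ = 19/3 ≈ 6.33333.
Difference = 21/9 − 19/3 = -4 ≈ -4.0000.

MAP − MLE = -4.0000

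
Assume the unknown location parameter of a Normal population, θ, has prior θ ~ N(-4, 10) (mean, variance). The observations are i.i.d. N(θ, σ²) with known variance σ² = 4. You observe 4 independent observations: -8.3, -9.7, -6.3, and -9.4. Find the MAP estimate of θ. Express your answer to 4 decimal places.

θ̂_MAP = -8.0227

n = 4; x̄ = ((-8.3) + (-9.7) + (-6.3) + (-9.4))/4 = -33.7/4 = -8.425.
For a Normal prior and Normal likelihood with known variance, the posterior is Normal; its mode equals its mean, the precision-weighted average.
Prior precision 1/σ₀² = 1/10 = 0.1; data precision n/σ² = 4/4 = 1.
θ̂ = (0.1·(-4) + 1·(-8.425)) / (0.1 + 1) = (-8.825)/1.1 = -353/44 ≈ -8.0227.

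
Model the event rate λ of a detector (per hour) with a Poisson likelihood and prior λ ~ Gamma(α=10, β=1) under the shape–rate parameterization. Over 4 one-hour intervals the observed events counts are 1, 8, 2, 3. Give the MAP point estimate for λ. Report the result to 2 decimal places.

λ̂_MAP = 4.60

Σxᵢ = 1+8+2+3 = 14, with n = 4.
Posterior ∝ λ^9e^(−1λ) · λ^14e^(−4λ) = λ^23e^(−5λ), i.e. Gamma(shape=24, rate=5).
The mode of a Gamma(a, b) with a ≥ 1 (shape–rate) is (a−1)/b = 23/5 ≈ 4.60.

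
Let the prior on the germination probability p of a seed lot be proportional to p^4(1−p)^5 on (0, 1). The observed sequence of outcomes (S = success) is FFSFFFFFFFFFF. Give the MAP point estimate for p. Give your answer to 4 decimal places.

The prior density ∝ p^4(1−p)^5 is the kernel of Beta(5, 6).
Data: 1 success in 13 trials (from the sequence). The binomial likelihood contributes p(1−p)^12, so the posterior is Beta(5+1, 6+12) = Beta(6, 18).
For Beta(a, b) with a, b > 1 the mode is (a−1)/(a+b−2) = 5/22 ≈ 0.2273.

p̂_MAP = 0.2273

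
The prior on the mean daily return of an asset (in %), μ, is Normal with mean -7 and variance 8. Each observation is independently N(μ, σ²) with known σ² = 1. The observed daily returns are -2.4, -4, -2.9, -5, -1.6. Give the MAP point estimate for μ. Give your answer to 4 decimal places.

n = 5; x̄ = ((-2.4) + (-4) + (-2.9) + (-5) + (-1.6))/5 = -15.9/5 = -3.18.
For a Normal prior and Normal likelihood with known variance, the posterior is Normal; its mode equals its mean, the precision-weighted average.
Prior precision 1/σ₀² = 1/8 = 0.125; data precision n/σ² = 5/1 = 5.
μ̂ = (0.125·(-7) + 5·(-3.18)) / (0.125 + 5) = (-16.775)/5.125 = -671/205 ≈ -3.2732.

μ̂_MAP = -3.2732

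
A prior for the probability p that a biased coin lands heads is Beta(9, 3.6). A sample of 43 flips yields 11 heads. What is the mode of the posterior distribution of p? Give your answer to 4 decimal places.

p̂_MAP = 0.3545

Prior: Beta(9, 3.6).
Data: 11 successes in 43 trials. The binomial likelihood contributes p^11(1−p)^32, so the posterior is Beta(9+11, 3.6+32) = Beta(20, 35.6).
For Beta(a, b) with a, b > 1 the mode is (a−1)/(a+b−2) = 19/53.6 ≈ 0.3545.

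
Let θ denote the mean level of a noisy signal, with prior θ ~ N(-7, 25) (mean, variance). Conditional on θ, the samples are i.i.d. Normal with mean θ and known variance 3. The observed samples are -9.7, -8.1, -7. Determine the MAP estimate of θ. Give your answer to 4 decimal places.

θ̂_MAP = -8.2179

n = 3; x̄ = ((-9.7) + (-8.1) + (-7))/3 = -24.8/3 = -124/15 ≈ -8.2667.
For a Normal prior and Normal likelihood with known variance, the posterior is Normal; its mode equals its mean, the precision-weighted average.
Prior precision 1/σ₀² = 1/25 = 0.04; data precision n/σ² = 3/3 = 1.
θ̂ = (0.04·(-7) + 1·(-124/15)) / (0.04 + 1) = (-641/75)/1.04 = -641/78 ≈ -8.2179.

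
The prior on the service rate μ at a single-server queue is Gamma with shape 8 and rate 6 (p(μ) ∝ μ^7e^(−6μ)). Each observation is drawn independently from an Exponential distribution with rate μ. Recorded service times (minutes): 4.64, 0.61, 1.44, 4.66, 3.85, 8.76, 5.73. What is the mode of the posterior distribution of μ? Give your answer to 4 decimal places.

The Exponential(rate=μ) likelihood is ∝ μ^n e^(−μΣtᵢ). Here n = 7 and Σtᵢ = 4.64 + 0.61 + 1.44 + 4.66 + 3.85 + 8.76 + 5.73 = 29.69.
Posterior ∝ μ^7e^(−6μ) · μ^7e^(−29.69μ) = μ^14e^(−35.69μ), i.e. Gamma(15, 35.69).
Mode = (a−1)/b = 14/35.69 ≈ 0.3923.

μ̂_MAP = 0.3923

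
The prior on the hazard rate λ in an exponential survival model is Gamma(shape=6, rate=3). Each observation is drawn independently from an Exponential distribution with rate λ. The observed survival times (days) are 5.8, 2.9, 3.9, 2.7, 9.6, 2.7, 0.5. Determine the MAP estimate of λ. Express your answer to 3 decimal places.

The Exponential(rate=λ) likelihood is ∝ λ^n e^(−λΣtᵢ). Here n = 7 and Σtᵢ = 5.8 + 2.9 + 3.9 + 2.7 + 9.6 + 2.7 + 0.5 = 28.1.
Posterior ∝ λ^5e^(−3λ) · λ^7e^(−28.1λ) = λ^12e^(−31.1λ), i.e. Gamma(13, 31.1).
Mode = (a−1)/b = 12/31.1 ≈ 0.386.

λ̂_MAP = 0.386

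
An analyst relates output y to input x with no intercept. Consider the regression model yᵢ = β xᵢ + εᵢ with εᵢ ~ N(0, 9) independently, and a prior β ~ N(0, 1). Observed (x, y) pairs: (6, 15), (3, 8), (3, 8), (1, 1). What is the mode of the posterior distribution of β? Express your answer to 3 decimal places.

β̂_MAP = 2.172

log p(β | y) = −Σ(yᵢ − βxᵢ)²/(2·9) − β²/(2·1) + const.
Setting the derivative to zero: Σxᵢ(yᵢ − βxᵢ)/9 − β/1 = 0, so β = Σxᵢyᵢ / (Σxᵢ² + σ²/τ²).
Σxᵢyᵢ = 6·15 + 3·8 + 3·8 + 1·1 = 139; Σxᵢ² = 55; σ²/τ² = 9.
β̂_MAP = 139 / (55 + 9) = 139/64 ≈ 2.172.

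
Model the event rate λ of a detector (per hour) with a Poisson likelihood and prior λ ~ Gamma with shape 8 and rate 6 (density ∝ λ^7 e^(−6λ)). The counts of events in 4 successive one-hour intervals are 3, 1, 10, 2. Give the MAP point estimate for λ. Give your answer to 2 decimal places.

Σxᵢ = 3+1+10+2 = 16, with n = 4.
Posterior ∝ λ^7e^(−6λ) · λ^16e^(−4λ) = λ^23e^(−10λ), i.e. Gamma(shape=24, rate=10).
The mode of a Gamma(a, b) with a ≥ 1 (shape–rate) is (a−1)/b = 23/10 ≈ 2.30.

λ̂_MAP = 2.30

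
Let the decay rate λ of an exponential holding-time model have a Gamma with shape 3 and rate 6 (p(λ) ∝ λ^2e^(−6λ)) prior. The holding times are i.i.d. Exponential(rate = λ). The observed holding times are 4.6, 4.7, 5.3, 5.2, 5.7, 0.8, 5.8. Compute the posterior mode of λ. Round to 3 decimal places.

The Exponential(rate=λ) likelihood is ∝ λ^n e^(−λΣtᵢ). Here n = 7 and Σtᵢ = 4.6 + 4.7 + 5.3 + 5.2 + 5.7 + 0.8 + 5.8 = 32.1.
Posterior ∝ λ^2e^(−6λ) · λ^7e^(−32.1λ) = λ^9e^(−38.1λ), i.e. Gamma(10, 38.1).
Mode = (a−1)/b = 9/38.1 ≈ 0.236.

λ̂_MAP = 0.236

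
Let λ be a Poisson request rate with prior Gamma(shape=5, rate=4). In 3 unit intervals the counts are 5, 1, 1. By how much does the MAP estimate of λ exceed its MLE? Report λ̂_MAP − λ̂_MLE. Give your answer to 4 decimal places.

Σxᵢ = 7. Posterior is Gamma(12, 7); MAP = (12−1)/7 = 11/7 ≈ 1.57143.
MLE = x̄ = 7/3 ≈ 2.33333.
Difference = 11/7 − 7/3 = -16/21 ≈ -0.7619.

MAP − MLE = -0.7619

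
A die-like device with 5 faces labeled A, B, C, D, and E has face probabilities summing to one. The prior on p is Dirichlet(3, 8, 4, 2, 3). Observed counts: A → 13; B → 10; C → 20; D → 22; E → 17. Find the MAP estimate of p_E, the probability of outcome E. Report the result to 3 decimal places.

The posterior is Dirichlet(αᵢ + nᵢ) = Dirichlet(16, 18, 24, 24, 20).
For a Dirichlet(a₁,…,a_K) with all aᵢ > 1, the mode has j-th component (aⱼ − 1)/(Σaᵢ − K).
Here Σaᵢ = 102 and K = 5, so p_E = (20 − 1)/(102 − 5) = 19/97 ≈ 0.196.

MAP estimate of p_E = 0.196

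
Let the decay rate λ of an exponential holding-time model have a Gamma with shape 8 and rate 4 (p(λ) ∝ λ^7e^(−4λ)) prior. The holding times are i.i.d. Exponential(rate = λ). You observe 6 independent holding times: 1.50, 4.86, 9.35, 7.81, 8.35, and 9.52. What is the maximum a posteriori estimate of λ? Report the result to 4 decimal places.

λ̂_MAP = 0.2864

The Exponential(rate=λ) likelihood is ∝ λ^n e^(−λΣtᵢ). Here n = 6 and Σtᵢ = 1.50 + 4.86 + 9.35 + 7.81 + 8.35 + 9.52 = 41.39.
Posterior ∝ λ^7e^(−4λ) · λ^6e^(−41.39λ) = λ^13e^(−45.39λ), i.e. Gamma(14, 45.39).
Mode = (a−1)/b = 13/45.39 ≈ 0.2864.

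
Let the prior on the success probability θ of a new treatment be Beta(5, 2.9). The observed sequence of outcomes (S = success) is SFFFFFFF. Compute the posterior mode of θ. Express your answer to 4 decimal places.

θ̂_MAP = 0.3597

Prior: Beta(5, 2.9).
Data: 1 success in 8 trials (from the sequence). The binomial likelihood contributes θ(1−θ)^7, so the posterior is Beta(5+1, 2.9+7) = Beta(6, 9.9).
For Beta(a, b) with a, b > 1 the mode is (a−1)/(a+b−2) = 5/13.9 ≈ 0.3597.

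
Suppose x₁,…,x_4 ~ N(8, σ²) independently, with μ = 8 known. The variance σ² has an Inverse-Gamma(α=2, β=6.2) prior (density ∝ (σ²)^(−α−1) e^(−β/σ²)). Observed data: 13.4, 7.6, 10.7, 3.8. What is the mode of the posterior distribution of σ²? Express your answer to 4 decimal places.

σ̂²_MAP = 6.6650

Sum of squared deviations about the known mean: SS = (13.4−8)² + (7.6−8)² + (10.7−8)² + (3.8−8)² = 54.25.
The Normal likelihood contributes (σ²)^(−n/2) exp(−SS/(2σ²)), so the posterior is Inverse-Gamma(α + n/2, β + SS/2) = Inverse-Gamma(4, 33.325).
The mode of Inverse-Gamma(a, b) is b/(a+1) = 33.325/5 ≈ 6.6650.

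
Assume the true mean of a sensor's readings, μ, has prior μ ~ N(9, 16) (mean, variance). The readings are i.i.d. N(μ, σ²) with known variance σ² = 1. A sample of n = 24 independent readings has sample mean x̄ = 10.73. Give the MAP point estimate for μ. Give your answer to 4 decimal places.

μ̂_MAP = 10.7255

n = 24, x̄ = 10.73.
For a Normal prior and Normal likelihood with known variance, the posterior is Normal; its mode equals its mean, the precision-weighted average.
Prior precision 1/σ₀² = 1/16 = 0.0625; data precision n/σ² = 24/1 = 24.
μ̂ = (0.0625·9 + 24·10.73) / (0.0625 + 24) = 258.0825/24.0625 = 103233/9625 ≈ 10.7255.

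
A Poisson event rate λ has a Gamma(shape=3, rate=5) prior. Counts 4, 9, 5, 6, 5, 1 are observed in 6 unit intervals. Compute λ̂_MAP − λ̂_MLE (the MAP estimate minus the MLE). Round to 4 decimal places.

Σxᵢ = 30. Posterior is Gamma(33, 11); MAP = (33−1)/11 = 32/11 ≈ 2.90909.
MLE = x̄ = 30/6 ≈ 5.00000.
Difference = 32/11 − 30/6 = -23/11 ≈ -2.0909.

MAP − MLE = -2.0909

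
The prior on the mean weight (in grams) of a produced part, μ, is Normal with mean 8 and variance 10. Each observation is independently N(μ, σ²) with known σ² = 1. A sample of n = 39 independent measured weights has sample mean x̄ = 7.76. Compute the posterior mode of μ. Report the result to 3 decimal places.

n = 39, x̄ = 7.76.
For a Normal prior and Normal likelihood with known variance, the posterior is Normal; its mode equals its mean, the precision-weighted average.
Prior precision 1/σ₀² = 1/10 = 0.1; data precision n/σ² = 39/1 = 39.
μ̂ = (0.1·8 + 39·7.76) / (0.1 + 39) = 303.44/39.1 = 15172/1955 ≈ 7.761.

μ̂_MAP = 7.761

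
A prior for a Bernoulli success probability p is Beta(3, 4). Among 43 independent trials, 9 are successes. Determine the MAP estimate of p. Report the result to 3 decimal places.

Prior: Beta(3, 4).
Data: 9 successes in 43 trials. The binomial likelihood contributes p^9(1−p)^34, so the posterior is Beta(3+9, 4+34) = Beta(12, 38).
For Beta(a, b) with a, b > 1 the mode is (a−1)/(a+b−2) = 11/48 ≈ 0.229.

p̂_MAP = 0.229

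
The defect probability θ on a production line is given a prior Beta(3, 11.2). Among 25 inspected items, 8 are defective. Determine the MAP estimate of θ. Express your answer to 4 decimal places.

Prior: Beta(3, 11.2).
Data: 8 successes in 25 trials. The binomial likelihood contributes θ^8(1−θ)^17, so the posterior is Beta(3+8, 11.2+17) = Beta(11, 28.2).
For Beta(a, b) with a, b > 1 the mode is (a−1)/(a+b−2) = 10/37.2 ≈ 0.2688.

θ̂_MAP = 0.2688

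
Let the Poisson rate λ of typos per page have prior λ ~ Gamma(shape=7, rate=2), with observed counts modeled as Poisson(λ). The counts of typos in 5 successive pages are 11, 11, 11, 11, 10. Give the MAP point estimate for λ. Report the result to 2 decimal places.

Σxᵢ = 11+11+11+11+10 = 54, with n = 5.
Posterior ∝ λ^6e^(−2λ) · λ^54e^(−5λ) = λ^60e^(−7λ), i.e. Gamma(shape=61, rate=7).
The mode of a Gamma(a, b) with a ≥ 1 (shape–rate) is (a−1)/b = 60/7 ≈ 8.57.

λ̂_MAP = 8.57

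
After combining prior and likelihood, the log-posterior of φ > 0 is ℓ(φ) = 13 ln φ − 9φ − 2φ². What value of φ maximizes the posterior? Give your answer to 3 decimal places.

φ̂_MAP = 1.000

ℓ'(φ) = 13/φ − 9 − 4φ. Setting this to zero and multiplying by φ: 4φ² + 9φ − 13 = 0.
φ = (−9 + √(9² + 4·4·13)) / (2·4) = (−9 + √289) / 8 = (−9 + 17)/8 = 1.
ℓ''(φ) = −13/φ² − 4 < 0, confirming a maximum.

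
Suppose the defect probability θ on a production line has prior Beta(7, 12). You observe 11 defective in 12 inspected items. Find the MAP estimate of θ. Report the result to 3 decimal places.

θ̂_MAP = 0.586

Prior: Beta(7, 12).
Data: 11 successes in 12 trials. The binomial likelihood contributes θ^11(1−θ)^1, so the posterior is Beta(7+11, 12+1) = Beta(18, 13).
For Beta(a, b) with a, b > 1 the mode is (a−1)/(a+b−2) = 17/29 ≈ 0.586.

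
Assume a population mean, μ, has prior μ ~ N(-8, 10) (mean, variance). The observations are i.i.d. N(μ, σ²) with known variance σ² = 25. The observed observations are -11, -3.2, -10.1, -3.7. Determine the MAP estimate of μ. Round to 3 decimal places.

μ̂_MAP = -7.385

n = 4; x̄ = ((-11) + (-3.2) + (-10.1) + (-3.7))/4 = -28/4 = -7.
For a Normal prior and Normal likelihood with known variance, the posterior is Normal; its mode equals its mean, the precision-weighted average.
Prior precision 1/σ₀² = 1/10 = 0.1; data precision n/σ² = 4/25 = 0.16.
μ̂ = (0.1·(-8) + 0.16·(-7)) / (0.1 + 0.16) = (-1.92)/0.26 = -96/13 ≈ -7.385.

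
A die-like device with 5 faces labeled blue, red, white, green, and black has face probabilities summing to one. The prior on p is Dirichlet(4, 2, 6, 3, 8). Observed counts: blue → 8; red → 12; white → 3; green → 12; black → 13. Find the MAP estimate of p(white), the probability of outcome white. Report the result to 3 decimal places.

The posterior is Dirichlet(αᵢ + nᵢ) = Dirichlet(12, 14, 9, 15, 21).
For a Dirichlet(a₁,…,a_K) with all aᵢ > 1, the mode has j-th component (aⱼ − 1)/(Σaᵢ − K).
Here Σaᵢ = 71 and K = 5, so p(white) = (9 − 1)/(71 − 5) = 8/66 ≈ 0.121.

MAP estimate of p(white) = 0.121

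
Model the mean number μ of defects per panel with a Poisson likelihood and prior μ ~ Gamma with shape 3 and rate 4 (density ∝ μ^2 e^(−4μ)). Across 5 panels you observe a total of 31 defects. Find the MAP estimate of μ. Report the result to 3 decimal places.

μ̂_MAP = 3.667

Σxᵢ = 31, n = 5.
Posterior ∝ μ^2e^(−4μ) · μ^31e^(−5μ) = μ^33e^(−9μ), i.e. Gamma(shape=34, rate=9).
The mode of a Gamma(a, b) with a ≥ 1 (shape–rate) is (a−1)/b = 33/9 ≈ 3.667.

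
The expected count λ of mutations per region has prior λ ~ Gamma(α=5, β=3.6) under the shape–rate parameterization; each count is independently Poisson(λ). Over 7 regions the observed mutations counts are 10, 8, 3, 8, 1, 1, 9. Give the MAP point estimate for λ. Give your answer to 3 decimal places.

Σxᵢ = 10+8+3+8+1+1+9 = 40, with n = 7.
Posterior ∝ λ^4e^(−3.6λ) · λ^40e^(−7λ) = λ^44e^(−10.6λ), i.e. Gamma(shape=45, rate=10.6).
The mode of a Gamma(a, b) with a ≥ 1 (shape–rate) is (a−1)/b = 44/10.6 ≈ 4.151.

λ̂_MAP = 4.151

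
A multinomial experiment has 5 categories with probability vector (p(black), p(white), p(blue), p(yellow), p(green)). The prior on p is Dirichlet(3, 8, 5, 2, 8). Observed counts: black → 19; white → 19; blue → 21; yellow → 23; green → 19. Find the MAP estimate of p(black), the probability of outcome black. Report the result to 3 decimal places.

MAP estimate of p(black) = 0.172

The posterior is Dirichlet(αᵢ + nᵢ) = Dirichlet(22, 27, 26, 25, 27).
For a Dirichlet(a₁,…,a_K) with all aᵢ > 1, the mode has j-th component (aⱼ − 1)/(Σaᵢ − K).
Here Σaᵢ = 127 and K = 5, so p(black) = (22 − 1)/(127 − 5) = 21/122 ≈ 0.172.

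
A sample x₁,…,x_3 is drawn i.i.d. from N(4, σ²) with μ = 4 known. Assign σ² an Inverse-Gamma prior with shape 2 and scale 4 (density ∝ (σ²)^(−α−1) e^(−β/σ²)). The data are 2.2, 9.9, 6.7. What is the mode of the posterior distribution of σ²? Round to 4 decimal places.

Sum of squared deviations about the known mean: SS = (2.2−4)² + (9.9−4)² + (6.7−4)² = 45.34.
The Normal likelihood contributes (σ²)^(−n/2) exp(−SS/(2σ²)), so the posterior is Inverse-Gamma(α + n/2, β + SS/2) = Inverse-Gamma(3.5, 26.67).
The mode of Inverse-Gamma(a, b) is b/(a+1) = 26.67/4.5 ≈ 5.9267.

σ̂²_MAP = 5.9267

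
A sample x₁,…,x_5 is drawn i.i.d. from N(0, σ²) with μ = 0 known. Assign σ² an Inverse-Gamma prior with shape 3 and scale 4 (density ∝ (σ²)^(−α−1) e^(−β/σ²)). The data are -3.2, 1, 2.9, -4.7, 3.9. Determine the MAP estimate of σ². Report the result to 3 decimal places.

σ̂²_MAP = 4.996

Sum of squared deviations about the known mean: SS = (-3.2−0)² + (1−0)² + (2.9−0)² + (-4.7−0)² + (3.9−0)² = 56.95.
The Normal likelihood contributes (σ²)^(−n/2) exp(−SS/(2σ²)), so the posterior is Inverse-Gamma(α + n/2, β + SS/2) = Inverse-Gamma(5.5, 32.475).
The mode of Inverse-Gamma(a, b) is b/(a+1) = 32.475/6.5 ≈ 4.996.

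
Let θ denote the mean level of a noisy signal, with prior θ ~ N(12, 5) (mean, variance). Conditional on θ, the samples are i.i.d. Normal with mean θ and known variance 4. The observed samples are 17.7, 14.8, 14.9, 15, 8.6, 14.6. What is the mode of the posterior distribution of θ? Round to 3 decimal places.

θ̂_MAP = 14.000

n = 6; x̄ = (17.7 + 14.8 + 14.9 + 15 + 8.6 + 14.6)/6 = 85.6/6 = 214/15 ≈ 14.2667.
For a Normal prior and Normal likelihood with known variance, the posterior is Normal; its mode equals its mean, the precision-weighted average.
Prior precision 1/σ₀² = 1/5 = 0.2; data precision n/σ² = 6/4 = 1.5.
θ̂ = (0.2·12 + 1.5·(214/15)) / (0.2 + 1.5) = 23.8/1.7 = 14.000.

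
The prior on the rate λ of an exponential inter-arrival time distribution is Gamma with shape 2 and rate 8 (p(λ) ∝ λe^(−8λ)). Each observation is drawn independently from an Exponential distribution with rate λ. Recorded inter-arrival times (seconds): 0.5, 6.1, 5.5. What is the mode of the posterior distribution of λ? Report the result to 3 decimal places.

The Exponential(rate=λ) likelihood is ∝ λ^n e^(−λΣtᵢ). Here n = 3 and Σtᵢ = 0.5 + 6.1 + 5.5 = 12.1.
Posterior ∝ λe^(−8λ) · λ^3e^(−12.1λ) = λ^4e^(−20.1λ), i.e. Gamma(5, 20.1).
Mode = (a−1)/b = 4/20.1 ≈ 0.199.

λ̂_MAP = 0.199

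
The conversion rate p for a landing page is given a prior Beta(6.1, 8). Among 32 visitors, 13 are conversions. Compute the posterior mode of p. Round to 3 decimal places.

p̂_MAP = 0.410

Prior: Beta(6.1, 8).
Data: 13 successes in 32 trials. The binomial likelihood contributes p^13(1−p)^19, so the posterior is Beta(6.1+13, 8+19) = Beta(19.1, 27).
For Beta(a, b) with a, b > 1 the mode is (a−1)/(a+b−2) = 18.1/44.1 ≈ 0.410.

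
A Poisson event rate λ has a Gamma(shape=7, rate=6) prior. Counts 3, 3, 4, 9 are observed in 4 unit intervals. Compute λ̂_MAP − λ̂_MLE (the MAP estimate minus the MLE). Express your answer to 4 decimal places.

MAP − MLE = -2.2500

Σxᵢ = 19. Posterior is Gamma(26, 10); MAP = (26−1)/10 = 25/10 ≈ 2.50000.
MLE = x̄ = 19/4 ≈ 4.75000.
Difference = 25/10 − 19/4 = -9/4 ≈ -2.2500.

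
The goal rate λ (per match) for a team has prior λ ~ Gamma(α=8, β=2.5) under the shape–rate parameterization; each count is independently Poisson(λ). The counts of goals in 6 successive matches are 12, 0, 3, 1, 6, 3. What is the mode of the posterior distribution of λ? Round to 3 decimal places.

Σxᵢ = 12+0+3+1+6+3 = 25, with n = 6.
Posterior ∝ λ^7e^(−2.5λ) · λ^25e^(−6λ) = λ^32e^(−8.5λ), i.e. Gamma(shape=33, rate=8.5).
The mode of a Gamma(a, b) with a ≥ 1 (shape–rate) is (a−1)/b = 32/8.5 ≈ 3.765.

λ̂_MAP = 3.765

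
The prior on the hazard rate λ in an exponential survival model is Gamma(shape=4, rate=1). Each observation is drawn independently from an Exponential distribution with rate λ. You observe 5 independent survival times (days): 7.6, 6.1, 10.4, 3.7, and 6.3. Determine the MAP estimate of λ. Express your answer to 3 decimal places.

λ̂_MAP = 0.228

The Exponential(rate=λ) likelihood is ∝ λ^n e^(−λΣtᵢ). Here n = 5 and Σtᵢ = 7.6 + 6.1 + 10.4 + 3.7 + 6.3 = 34.1.
Posterior ∝ λ^3e^(−1λ) · λ^5e^(−34.1λ) = λ^8e^(−35.1λ), i.e. Gamma(9, 35.1).
Mode = (a−1)/b = 8/35.1 ≈ 0.228.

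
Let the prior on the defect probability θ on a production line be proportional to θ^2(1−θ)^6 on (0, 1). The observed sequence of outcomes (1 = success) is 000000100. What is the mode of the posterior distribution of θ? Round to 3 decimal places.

θ̂_MAP = 0.176

The prior density ∝ θ^2(1−θ)^6 is the kernel of Beta(3, 7).
Data: 1 success in 9 trials (from the sequence). The binomial likelihood contributes θ(1−θ)^8, so the posterior is Beta(3+1, 7+8) = Beta(4, 15).
For Beta(a, b) with a, b > 1 the mode is (a−1)/(a+b−2) = 3/17 ≈ 0.176.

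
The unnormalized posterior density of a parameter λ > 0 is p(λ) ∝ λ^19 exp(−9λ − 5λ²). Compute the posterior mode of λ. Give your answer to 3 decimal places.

λ̂_MAP = 1.000

ℓ'(λ) = 19/λ − 9 − 10λ. Setting this to zero and multiplying by λ: 10λ² + 9λ − 19 = 0.
λ = (−9 + √(9² + 4·10·19)) / (2·10) = (−9 + √841) / 20 = (−9 + 29)/20 = 1.
ℓ''(λ) = −19/λ² − 10 < 0, confirming a maximum.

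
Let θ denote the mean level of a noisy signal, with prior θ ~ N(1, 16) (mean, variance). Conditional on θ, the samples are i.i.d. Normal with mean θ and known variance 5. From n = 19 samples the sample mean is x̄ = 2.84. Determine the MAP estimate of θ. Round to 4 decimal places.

θ̂_MAP = 2.8102

n = 19, x̄ = 2.84.
For a Normal prior and Normal likelihood with known variance, the posterior is Normal; its mode equals its mean, the precision-weighted average.
Prior precision 1/σ₀² = 1/16 = 0.0625; data precision n/σ² = 19/5 = 3.8.
θ̂ = (0.0625·1 + 3.8·2.84) / (0.0625 + 3.8) = 10.8545/3.8625 = 21709/7725 ≈ 2.8102.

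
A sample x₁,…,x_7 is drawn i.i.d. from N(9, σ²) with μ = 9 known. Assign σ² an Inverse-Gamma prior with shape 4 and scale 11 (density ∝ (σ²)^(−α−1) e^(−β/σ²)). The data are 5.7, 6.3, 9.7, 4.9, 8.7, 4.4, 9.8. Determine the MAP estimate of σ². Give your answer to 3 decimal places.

σ̂²_MAP = 4.669

Sum of squared deviations about the known mean: SS = (5.7−9)² + (6.3−9)² + (9.7−9)² + (4.9−9)² + (8.7−9)² + (4.4−9)² + (9.8−9)² = 57.37.
The Normal likelihood contributes (σ²)^(−n/2) exp(−SS/(2σ²)), so the posterior is Inverse-Gamma(α + n/2, β + SS/2) = Inverse-Gamma(7.5, 39.685).
The mode of Inverse-Gamma(a, b) is b/(a+1) = 39.685/8.5 ≈ 4.669.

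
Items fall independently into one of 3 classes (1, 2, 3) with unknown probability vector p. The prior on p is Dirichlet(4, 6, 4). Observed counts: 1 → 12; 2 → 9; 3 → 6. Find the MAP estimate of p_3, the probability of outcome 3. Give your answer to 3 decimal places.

MAP estimate: 0.237

The posterior is Dirichlet(αᵢ + nᵢ) = Dirichlet(16, 15, 10).
For a Dirichlet(a₁,…,a_K) with all aᵢ > 1, the mode has j-th component (aⱼ − 1)/(Σaᵢ − K).
Here Σaᵢ = 41 and K = 3, so p_3 = (10 − 1)/(41 − 3) = 9/38 ≈ 0.237.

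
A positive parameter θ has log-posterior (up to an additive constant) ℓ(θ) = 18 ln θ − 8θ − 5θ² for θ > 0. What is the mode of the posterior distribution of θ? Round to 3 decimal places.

ℓ'(θ) = 18/θ − 8 − 10θ. Setting this to zero and multiplying by θ: 10θ² + 8θ − 18 = 0.
θ = (−8 + √(8² + 4·10·18)) / (2·10) = (−8 + √784) / 20 = (−8 + 28)/20 = 1.
ℓ''(θ) = −18/θ² − 10 < 0, confirming a maximum.

θ̂_MAP = 1.000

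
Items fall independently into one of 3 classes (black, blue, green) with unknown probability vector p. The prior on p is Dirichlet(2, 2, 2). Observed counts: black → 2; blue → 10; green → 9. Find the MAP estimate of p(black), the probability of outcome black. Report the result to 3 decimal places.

The posterior is Dirichlet(αᵢ + nᵢ) = Dirichlet(4, 12, 11).
For a Dirichlet(a₁,…,a_K) with all aᵢ > 1, the mode has j-th component (aⱼ − 1)/(Σaᵢ − K).
Here Σaᵢ = 27 and K = 3, so p(black) = (4 − 1)/(27 − 3) = 3/24 ≈ 0.125.

MAP estimate of p(black) = 0.125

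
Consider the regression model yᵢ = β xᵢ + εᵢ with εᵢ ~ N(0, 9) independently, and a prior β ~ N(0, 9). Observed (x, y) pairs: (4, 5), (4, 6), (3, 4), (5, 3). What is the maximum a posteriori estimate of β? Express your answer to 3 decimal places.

log p(β | y) = −Σ(yᵢ − βxᵢ)²/(2·9) − β²/(2·9) + const.
Setting the derivative to zero: Σxᵢ(yᵢ − βxᵢ)/9 − β/9 = 0, so β = Σxᵢyᵢ / (Σxᵢ² + σ²/τ²).
Σxᵢyᵢ = 4·5 + 4·6 + 3·4 + 5·3 = 71; Σxᵢ² = 66; σ²/τ² = 1.
β̂_MAP = 71 / (66 + 1) = 71/67 ≈ 1.060.

β̂_MAP = 1.060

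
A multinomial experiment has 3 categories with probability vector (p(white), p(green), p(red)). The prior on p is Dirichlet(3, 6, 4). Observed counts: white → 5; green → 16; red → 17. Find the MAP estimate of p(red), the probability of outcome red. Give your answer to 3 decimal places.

MAP estimate of p(red) = 0.417

The posterior is Dirichlet(αᵢ + nᵢ) = Dirichlet(8, 22, 21).
For a Dirichlet(a₁,…,a_K) with all aᵢ > 1, the mode has j-th component (aⱼ − 1)/(Σaᵢ − K).
Here Σaᵢ = 51 and K = 3, so p(red) = (21 − 1)/(51 − 3) = 20/48 ≈ 0.417.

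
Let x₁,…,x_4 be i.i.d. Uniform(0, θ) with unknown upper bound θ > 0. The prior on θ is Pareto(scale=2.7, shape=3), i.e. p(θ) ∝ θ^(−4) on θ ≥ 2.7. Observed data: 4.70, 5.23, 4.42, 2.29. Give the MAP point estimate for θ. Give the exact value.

The Uniform(0, θ) likelihood is θ^(−n) for θ ≥ max(xᵢ), zero otherwise. Here max(xᵢ) = 5.23.
Posterior ∝ θ^(−4) · θ^(−4) = θ^(−8) on θ ≥ max(2.7, 5.23) = 5.23.
This density is strictly decreasing in θ, so the posterior mode lies at the lower boundary of the support.

θ̂_MAP = 5.23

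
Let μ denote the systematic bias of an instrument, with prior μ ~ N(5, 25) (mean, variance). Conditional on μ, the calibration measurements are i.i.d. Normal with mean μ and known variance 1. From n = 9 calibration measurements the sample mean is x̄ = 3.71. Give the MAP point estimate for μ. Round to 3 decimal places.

μ̂_MAP = 3.716

n = 9, x̄ = 3.71.
For a Normal prior and Normal likelihood with known variance, the posterior is Normal; its mode equals its mean, the precision-weighted average.
Prior precision 1/σ₀² = 1/25 = 0.04; data precision n/σ² = 9/1 = 9.
μ̂ = (0.04·5 + 9·3.71) / (0.04 + 9) = 33.59/9.04 = 3359/904 ≈ 3.716.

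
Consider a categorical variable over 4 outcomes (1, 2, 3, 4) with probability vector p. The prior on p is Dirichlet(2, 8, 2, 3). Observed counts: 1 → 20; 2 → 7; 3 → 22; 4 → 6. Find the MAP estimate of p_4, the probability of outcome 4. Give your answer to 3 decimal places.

The posterior is Dirichlet(αᵢ + nᵢ) = Dirichlet(22, 15, 24, 9).
For a Dirichlet(a₁,…,a_K) with all aᵢ > 1, the mode has j-th component (aⱼ − 1)/(Σaᵢ − K).
Here Σaᵢ = 70 and K = 4, so p_4 = (9 − 1)/(70 − 4) = 8/66 ≈ 0.121.

MAP estimate: 0.121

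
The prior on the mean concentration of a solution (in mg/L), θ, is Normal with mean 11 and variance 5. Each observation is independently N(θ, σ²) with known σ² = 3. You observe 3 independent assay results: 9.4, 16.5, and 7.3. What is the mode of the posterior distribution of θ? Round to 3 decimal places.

θ̂_MAP = 11.056

n = 3; x̄ = (9.4 + 16.5 + 7.3)/3 = 33.2/3 = 166/15 ≈ 11.0667.
For a Normal prior and Normal likelihood with known variance, the posterior is Normal; its mode equals its mean, the precision-weighted average.
Prior precision 1/σ₀² = 1/5 = 0.2; data precision n/σ² = 3/3 = 1.
θ̂ = (0.2·11 + 1·(166/15)) / (0.2 + 1) = (199/15)/1.2 = 199/18 ≈ 11.056.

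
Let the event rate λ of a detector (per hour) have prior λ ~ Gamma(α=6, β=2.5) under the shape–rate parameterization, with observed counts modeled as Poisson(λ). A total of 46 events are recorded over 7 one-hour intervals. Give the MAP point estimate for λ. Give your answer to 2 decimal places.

λ̂_MAP = 5.37

Σxᵢ = 46, n = 7.
Posterior ∝ λ^5e^(−2.5λ) · λ^46e^(−7λ) = λ^51e^(−9.5λ), i.e. Gamma(shape=52, rate=9.5).
The mode of a Gamma(a, b) with a ≥ 1 (shape–rate) is (a−1)/b = 51/9.5 ≈ 5.37.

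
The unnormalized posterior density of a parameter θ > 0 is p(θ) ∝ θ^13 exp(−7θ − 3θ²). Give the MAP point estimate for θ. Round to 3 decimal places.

θ̂_MAP = 1.000

ℓ'(θ) = 13/θ − 7 − 6θ. Setting this to zero and multiplying by θ: 6θ² + 7θ − 13 = 0.
θ = (−7 + √(7² + 4·6·13)) / (2·6) = (−7 + √361) / 12 = (−7 + 19)/12 = 1.
ℓ''(θ) = −13/θ² − 6 < 0, confirming a maximum.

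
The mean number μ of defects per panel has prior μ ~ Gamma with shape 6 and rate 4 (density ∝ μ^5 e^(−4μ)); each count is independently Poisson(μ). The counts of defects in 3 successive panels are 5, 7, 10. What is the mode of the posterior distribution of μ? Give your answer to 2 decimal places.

μ̂_MAP = 3.86

Σxᵢ = 5+7+10 = 22, with n = 3.
Posterior ∝ μ^5e^(−4μ) · μ^22e^(−3μ) = μ^27e^(−7μ), i.e. Gamma(shape=28, rate=7).
The mode of a Gamma(a, b) with a ≥ 1 (shape–rate) is (a−1)/b = 27/7 ≈ 3.86.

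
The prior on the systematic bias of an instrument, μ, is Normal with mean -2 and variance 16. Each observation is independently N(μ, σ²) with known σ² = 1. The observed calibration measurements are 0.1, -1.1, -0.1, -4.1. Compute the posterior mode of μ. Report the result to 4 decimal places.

n = 4; x̄ = (0.1 + (-1.1) + (-0.1) + (-4.1))/4 = -5.2/4 = -1.3.
For a Normal prior and Normal likelihood with known variance, the posterior is Normal; its mode equals its mean, the precision-weighted average.
Prior precision 1/σ₀² = 1/16 = 0.0625; data precision n/σ² = 4/1 = 4.
μ̂ = (0.0625·(-2) + 4·(-1.3)) / (0.0625 + 4) = (-5.325)/4.0625 = -426/325 ≈ -1.3108.

μ̂_MAP = -1.3108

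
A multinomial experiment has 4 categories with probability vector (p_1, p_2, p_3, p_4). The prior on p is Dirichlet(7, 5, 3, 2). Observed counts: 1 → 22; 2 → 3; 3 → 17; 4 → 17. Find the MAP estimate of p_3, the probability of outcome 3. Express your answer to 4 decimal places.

MAP estimate: 0.2639

The posterior is Dirichlet(αᵢ + nᵢ) = Dirichlet(29, 8, 20, 19).
For a Dirichlet(a₁,…,a_K) with all aᵢ > 1, the mode has j-th component (aⱼ − 1)/(Σaᵢ − K).
Here Σaᵢ = 76 and K = 4, so p_3 = (20 − 1)/(76 − 4) = 19/72 ≈ 0.2639.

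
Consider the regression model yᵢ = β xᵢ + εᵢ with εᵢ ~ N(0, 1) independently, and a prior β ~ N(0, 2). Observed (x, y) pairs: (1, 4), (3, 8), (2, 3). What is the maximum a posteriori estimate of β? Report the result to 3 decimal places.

β̂_MAP = 2.345

log p(β | y) = −Σ(yᵢ − βxᵢ)²/(2·1) − β²/(2·2) + const.
Setting the derivative to zero: Σxᵢ(yᵢ − βxᵢ)/1 − β/2 = 0, so β = Σxᵢyᵢ / (Σxᵢ² + σ²/τ²).
Σxᵢyᵢ = 1·4 + 3·8 + 2·3 = 34; Σxᵢ² = 14; σ²/τ² = 0.5.
β̂_MAP = 34 / (14 + 0.5) = 34/14.5 ≈ 2.345.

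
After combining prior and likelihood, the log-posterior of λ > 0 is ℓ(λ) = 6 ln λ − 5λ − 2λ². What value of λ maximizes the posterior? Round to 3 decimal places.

ℓ'(λ) = 6/λ − 5 − 4λ. Setting this to zero and multiplying by λ: 4λ² + 5λ − 6 = 0.
λ = (−5 + √(5² + 4·4·6)) / (2·4) = (−5 + √121) / 8 = (−5 + 11)/8 = 3/4.
ℓ''(λ) = −6/λ² − 4 < 0, confirming a maximum.

λ̂_MAP = 0.750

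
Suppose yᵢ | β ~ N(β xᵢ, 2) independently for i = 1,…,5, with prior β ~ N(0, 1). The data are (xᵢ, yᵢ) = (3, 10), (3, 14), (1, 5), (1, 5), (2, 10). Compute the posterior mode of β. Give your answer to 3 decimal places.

log p(β | y) = −Σ(yᵢ − βxᵢ)²/(2·2) − β²/(2·1) + const.
Setting the derivative to zero: Σxᵢ(yᵢ − βxᵢ)/2 − β/1 = 0, so β = Σxᵢyᵢ / (Σxᵢ² + σ²/τ²).
Σxᵢyᵢ = 3·10 + 3·14 + 1·5 + 1·5 + 2·10 = 102; Σxᵢ² = 24; σ²/τ² = 2.
β̂_MAP = 102 / (24 + 2) = 102/26 ≈ 3.923.

β̂_MAP = 3.923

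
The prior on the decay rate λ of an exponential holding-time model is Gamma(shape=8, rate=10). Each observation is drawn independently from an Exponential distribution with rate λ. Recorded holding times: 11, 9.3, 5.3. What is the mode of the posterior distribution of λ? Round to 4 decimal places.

The Exponential(rate=λ) likelihood is ∝ λ^n e^(−λΣtᵢ). Here n = 3 and Σtᵢ = 11 + 9.3 + 5.3 = 25.6.
Posterior ∝ λ^7e^(−10λ) · λ^3e^(−25.6λ) = λ^10e^(−35.6λ), i.e. Gamma(11, 35.6).
Mode = (a−1)/b = 10/35.6 ≈ 0.2809.

λ̂_MAP = 0.2809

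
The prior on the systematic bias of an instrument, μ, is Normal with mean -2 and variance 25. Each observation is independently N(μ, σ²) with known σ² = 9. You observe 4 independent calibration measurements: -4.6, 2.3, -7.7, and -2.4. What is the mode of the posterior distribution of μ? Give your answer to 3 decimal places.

μ̂_MAP = -3.009

n = 4; x̄ = ((-4.6) + 2.3 + (-7.7) + (-2.4))/4 = -12.4/4 = -3.1.
For a Normal prior and Normal likelihood with known variance, the posterior is Normal; its mode equals its mean, the precision-weighted average.
Prior precision 1/σ₀² = 1/25 = 0.04; data precision n/σ² = 4/9.
μ̂ = (0.04·(-2) + (4/9)·(-3.1)) / (0.04 + 4/9) = (-328/225)/(109/225) = -328/109 ≈ -3.009.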